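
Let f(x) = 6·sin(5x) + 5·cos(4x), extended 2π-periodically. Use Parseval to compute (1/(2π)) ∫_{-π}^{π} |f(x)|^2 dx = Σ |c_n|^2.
Σ |c_n|^2 = 61/2

Expand |f|^2 and use orthogonality of {sin(nx), cos(mx)} on [-π, π]:
  ∫_{-π}^{π} sin(nx)^2 dx = π, ∫ cos(mx)^2 dx = π, and cross terms integrate to 0.
So ∫_{-π}^{π} f(x)^2 dx = 6^2 · π + 5^2 · π = (36 + 25)π.
Divide by 2π: (36 + 25)/2 = 61/2.
By Parseval, this equals Σ |c_n|^2.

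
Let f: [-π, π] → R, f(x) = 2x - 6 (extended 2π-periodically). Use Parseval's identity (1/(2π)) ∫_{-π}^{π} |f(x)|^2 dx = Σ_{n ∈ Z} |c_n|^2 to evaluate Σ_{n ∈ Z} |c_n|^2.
Σ |c_n|^2 = 4π^2/3 + 36

Expand and integrate term by term over [-π, π]:
  ∫ (2x)^2 dx = 4·(2π^3/3); ∫ 2·2·(-6)·x dx = 0 (odd integrand); ∫ (-6)^2 dx = 36·2π.
So (1/(2π)) ∫_{-π}^{π} (2x - 6)^2 dx = 4π^2/3 + 36 = 4π^2/3 + 36.
Parseval ⇒ Σ |c_n|^2 = 4π^2/3 + 36.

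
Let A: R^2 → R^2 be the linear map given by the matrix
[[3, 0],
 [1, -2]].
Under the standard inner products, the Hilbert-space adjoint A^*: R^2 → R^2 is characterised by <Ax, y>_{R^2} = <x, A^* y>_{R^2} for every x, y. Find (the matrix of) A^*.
A^* = A^T =
[[3, 1],
 [0, -2]]

For real matrices with standard dot products, the defining identity <Ax, y> = <x, A^* y> gives (Ax)^T y = x^T (A^*) y, i.e. x^T A^T y = x^T (A^*) y. Since this holds for all x, y, we must have A^* = A^T. Therefore
A^* =
[[3, 1],
 [0, -2]].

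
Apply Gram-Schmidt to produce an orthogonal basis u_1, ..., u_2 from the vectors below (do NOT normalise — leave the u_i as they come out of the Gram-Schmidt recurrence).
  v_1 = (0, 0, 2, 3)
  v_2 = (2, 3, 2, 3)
Orthogonal basis:
  u_1 = (0, 0, 2, 3)
  u_2 = (2, 3, 0, 0)

Apply the Gram-Schmidt recurrence
  u_1 = v_1
  u_i = v_i − Σ_{j<i} ((v_i · u_j) / (u_j · u_j)) · u_j.

Step by step this gives:
  u_1 = (0, 0, 2, 3)
  u_2 = (2, 3, 0, 0)

Orthogonality check:
  u_2 · u_1 = 0 (should be 0)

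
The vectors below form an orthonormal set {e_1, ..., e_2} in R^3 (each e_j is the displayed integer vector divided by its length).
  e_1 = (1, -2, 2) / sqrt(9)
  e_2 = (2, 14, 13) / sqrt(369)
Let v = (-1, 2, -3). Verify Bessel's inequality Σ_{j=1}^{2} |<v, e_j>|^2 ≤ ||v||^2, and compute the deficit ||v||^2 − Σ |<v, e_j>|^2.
Σ |<v, e_j>|^2 = 570/41; ||v||^2 = 14; deficit = 4/41

Write each e_j = u_j / sqrt(<u_j, u_j>) where u_j is the displayed integer vector. Then <v, e_j> = <v, u_j> / sqrt(<u_j, u_j>), so |<v, e_j>|^2 = <v, u_j>^2 / <u_j, u_j>.
Coefficients: <v, e_1> = -11/sqrt(9), <v, e_2> = -13/sqrt(369).
Square and sum: Σ |<v, e_j>|^2 = 570/41.
Compute ||v||^2 = v·v = 14.
Deficit = 14 − 570/41 = 4/41 ≥ 0, confirming Bessel's inequality. (The deficit equals ||v − Σ <v,e_j> e_j||^2, the squared distance from v to span{e_j}.)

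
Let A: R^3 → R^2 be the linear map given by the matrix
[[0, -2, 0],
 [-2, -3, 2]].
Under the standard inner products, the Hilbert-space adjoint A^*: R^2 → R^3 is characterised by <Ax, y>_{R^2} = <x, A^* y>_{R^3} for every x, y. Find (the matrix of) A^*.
A^* = A^T =
[[0, -2],
 [-2, -3],
 [0, 2]]

For real matrices with standard dot products, the defining identity <Ax, y> = <x, A^* y> gives (Ax)^T y = x^T (A^*) y, i.e. x^T A^T y = x^T (A^*) y. Since this holds for all x, y, we must have A^* = A^T. Therefore
A^* =
[[0, -2],
 [-2, -3],
 [0, 2]].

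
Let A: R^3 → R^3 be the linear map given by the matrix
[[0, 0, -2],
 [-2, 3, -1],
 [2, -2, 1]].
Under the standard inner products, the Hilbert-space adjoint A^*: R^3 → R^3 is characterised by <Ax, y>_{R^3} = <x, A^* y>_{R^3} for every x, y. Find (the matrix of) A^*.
A^* = A^T =
[[0, -2, 2],
 [0, 3, -2],
 [-2, -1, 1]]

For real matrices with standard dot products, the defining identity <Ax, y> = <x, A^* y> gives (Ax)^T y = x^T (A^*) y, i.e. x^T A^T y = x^T (A^*) y. Since this holds for all x, y, we must have A^* = A^T. Therefore
A^* =
[[0, -2, 2],
 [0, 3, -2],
 [-2, -1, 1]].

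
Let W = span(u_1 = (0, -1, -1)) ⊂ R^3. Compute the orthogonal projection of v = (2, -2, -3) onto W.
proj_W(v) = (0, -5/2, -5/2)

Set up U = [u_1 | ... | u_1] ∈ R^(3×1). The projector onto W = col(U) is P = U (U^T U)^(-1) U^T.
Compute U^T U =
  [2],
and U^T v = (5).
Solve U^T U · c = U^T v for the coefficients: c = (5/2). The projection is proj_W(v) = U c.
Check: (v - proj_W(v)) · u_1 = 0  (should be 0).
Result: proj_W(v) = (0, -5/2, -5/2).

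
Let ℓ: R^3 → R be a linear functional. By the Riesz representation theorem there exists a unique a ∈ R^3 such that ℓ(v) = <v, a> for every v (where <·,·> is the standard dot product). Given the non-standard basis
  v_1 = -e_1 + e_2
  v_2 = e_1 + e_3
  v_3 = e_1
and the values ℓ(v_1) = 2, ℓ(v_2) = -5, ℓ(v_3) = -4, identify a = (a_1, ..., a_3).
a = (-4, -2, -1)

Write a = (a_1, ..., a_3) in the standard basis. For each basis vector v_i, ℓ(v_i) = <v_i, a> is a linear equation in the a_j's. Collect the n equations into a matrix system V a = ℓ, where row i of V is v_i (expressed in the standard basis). Since V is invertible (lower-triangular with 1s on the diagonal, up to permutation), solve by back-substitution:
  V =
[[-1, 1, 0],
 [1, 0, 1],
 [1, 0, 0]]
  V a = (2, -5, -4)
Solving gives a = (-4, -2, -1).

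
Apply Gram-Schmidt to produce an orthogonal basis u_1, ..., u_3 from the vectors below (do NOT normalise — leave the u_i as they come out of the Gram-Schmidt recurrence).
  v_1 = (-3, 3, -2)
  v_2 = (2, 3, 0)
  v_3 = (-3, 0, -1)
Orthogonal basis:
  u_1 = (-3, 3, -2)
  u_2 = (53/22, 57/22, 3/11)
  u_3 = (-18/277, 12/277, 45/277)

Apply the Gram-Schmidt recurrence
  u_1 = v_1
  u_i = v_i − Σ_{j<i} ((v_i · u_j) / (u_j · u_j)) · u_j.

Step by step this gives:
  u_1 = (-3, 3, -2)
  u_2 = (53/22, 57/22, 3/11)
  u_3 = (-18/277, 12/277, 45/277)

Orthogonality check:
  u_2 · u_1 = 0 (should be 0)
  u_3 · u_1 = 0 (should be 0)
  u_3 · u_2 = 0 (should be 0)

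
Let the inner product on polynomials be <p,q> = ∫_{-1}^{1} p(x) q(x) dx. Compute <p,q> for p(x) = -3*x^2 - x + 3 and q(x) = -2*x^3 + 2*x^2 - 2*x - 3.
<p,q> = -124/15

Expand the product: p(x)·q(x) = 6*x^5 - 4*x^4 - 2*x^3 + 17*x^2 - 3*x - 9.
∫_{-1}^{1} of each monomial x^k gives [2/(k+1) if k even, 0 if k odd]. Integrating term-by-term (or equivalently evaluating the antiderivative F(x) = x^6 - 4*x^5/5 - x^4/2 + 17*x^3/3 - 3*x^2/2 - 9*x at the endpoints):
  F(1) − F(−1) = -77/15 − (47/15) = -124/15.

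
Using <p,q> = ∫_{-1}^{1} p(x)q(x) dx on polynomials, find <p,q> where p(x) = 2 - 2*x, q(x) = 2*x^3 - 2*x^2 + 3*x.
<p,q> = -124/15

Expand the product: p(x)·q(x) = -4*x^4 + 8*x^3 - 10*x^2 + 6*x.
∫_{-1}^{1} of each monomial x^k gives [2/(k+1) if k even, 0 if k odd]. Integrating term-by-term (or equivalently evaluating the antiderivative F(x) = -4*x^5/5 + 2*x^4 - 10*x^3/3 + 3*x^2 at the endpoints):
  F(1) − F(−1) = 13/15 − (137/15) = -124/15.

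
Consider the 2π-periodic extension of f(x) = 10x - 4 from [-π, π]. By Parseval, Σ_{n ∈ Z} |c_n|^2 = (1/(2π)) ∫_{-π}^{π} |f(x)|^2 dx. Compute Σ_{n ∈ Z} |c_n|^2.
Σ |c_n|^2 = 100π^2/3 + 16

Expand and integrate term by term over [-π, π]:
  ∫ (10x)^2 dx = 100·(2π^3/3); ∫ 2·10·(-4)·x dx = 0 (odd integrand); ∫ (-4)^2 dx = 16·2π.
So (1/(2π)) ∫_{-π}^{π} (10x - 4)^2 dx = 100π^2/3 + 16 = 100π^2/3 + 16.
Parseval ⇒ Σ |c_n|^2 = 100π^2/3 + 16.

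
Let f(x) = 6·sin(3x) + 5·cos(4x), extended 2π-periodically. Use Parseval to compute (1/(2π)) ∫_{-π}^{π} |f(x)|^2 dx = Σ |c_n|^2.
Σ |c_n|^2 = 61/2

Expand |f|^2 and use orthogonality of {sin(nx), cos(mx)} on [-π, π]:
  ∫_{-π}^{π} sin(nx)^2 dx = π, ∫ cos(mx)^2 dx = π, and cross terms integrate to 0.
So ∫_{-π}^{π} f(x)^2 dx = 6^2 · π + 5^2 · π = (36 + 25)π.
Divide by 2π: (36 + 25)/2 = 61/2.
By Parseval, this equals Σ |c_n|^2.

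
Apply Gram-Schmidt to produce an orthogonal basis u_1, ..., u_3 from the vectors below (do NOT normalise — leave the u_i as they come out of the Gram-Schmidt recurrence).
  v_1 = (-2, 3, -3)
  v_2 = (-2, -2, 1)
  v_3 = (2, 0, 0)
Orthogonal basis:
  u_1 = (-2, 3, -3)
  u_2 = (-27/11, -29/22, 7/22)
  u_3 = (18/173, -48/173, -60/173)

Apply the Gram-Schmidt recurrence
  u_1 = v_1
  u_i = v_i − Σ_{j<i} ((v_i · u_j) / (u_j · u_j)) · u_j.

Step by step this gives:
  u_1 = (-2, 3, -3)
  u_2 = (-27/11, -29/22, 7/22)
  u_3 = (18/173, -48/173, -60/173)

Orthogonality check:
  u_2 · u_1 = 0 (should be 0)
  u_3 · u_1 = 0 (should be 0)
  u_3 · u_2 = 0 (should be 0)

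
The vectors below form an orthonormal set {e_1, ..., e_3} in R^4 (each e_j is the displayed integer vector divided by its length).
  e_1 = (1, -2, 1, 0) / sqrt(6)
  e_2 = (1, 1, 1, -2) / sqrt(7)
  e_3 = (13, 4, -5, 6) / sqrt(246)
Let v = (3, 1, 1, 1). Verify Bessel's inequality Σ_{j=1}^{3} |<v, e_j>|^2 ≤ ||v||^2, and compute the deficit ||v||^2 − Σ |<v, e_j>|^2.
Σ |<v, e_j>|^2 = 2819/287; ||v||^2 = 12; deficit = 625/287

Write each e_j = u_j / sqrt(<u_j, u_j>) where u_j is the displayed integer vector. Then <v, e_j> = <v, u_j> / sqrt(<u_j, u_j>), so |<v, e_j>|^2 = <v, u_j>^2 / <u_j, u_j>.
Coefficients: <v, e_1> = 2/sqrt(6), <v, e_2> = 3/sqrt(7), <v, e_3> = 44/sqrt(246).
Square and sum: Σ |<v, e_j>|^2 = 2819/287.
Compute ||v||^2 = v·v = 12.
Deficit = 12 − 2819/287 = 625/287 ≥ 0, confirming Bessel's inequality. (The deficit equals ||v − Σ <v,e_j> e_j||^2, the squared distance from v to span{e_j}.)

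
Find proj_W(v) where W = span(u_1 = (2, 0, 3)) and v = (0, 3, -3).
proj_W(v) = (-18/13, 0, -27/13)

Set up U = [u_1 | ... | u_1] ∈ R^(3×1). The projector onto W = col(U) is P = U (U^T U)^(-1) U^T.
Compute U^T U =
  [13],
and U^T v = (-9).
Solve U^T U · c = U^T v for the coefficients: c = (-9/13). The projection is proj_W(v) = U c.
Check: (v - proj_W(v)) · u_1 = 0  (should be 0).
Result: proj_W(v) = (-18/13, 0, -27/13).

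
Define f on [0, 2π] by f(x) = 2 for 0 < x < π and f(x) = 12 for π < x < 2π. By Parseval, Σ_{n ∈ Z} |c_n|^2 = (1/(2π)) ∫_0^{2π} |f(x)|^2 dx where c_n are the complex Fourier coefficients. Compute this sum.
Σ |c_n|^2 = 74

Parseval equates the L^2 energy of f (normalised by 1/(2π)) with the ℓ^2 sum of its Fourier coefficients: (1/(2π)) ∫_0^{2π} |f|^2 = Σ |c_n|^2.
Compute the left side: (1/(2π)) [∫_0^π 2^2 dx + ∫_π^{2π} 12^2 dx] = (1/(2π)) · (4π + 144π) = (4 + 144)/2 = 74.
So Σ_{n ∈ Z} |c_n|^2 = 74.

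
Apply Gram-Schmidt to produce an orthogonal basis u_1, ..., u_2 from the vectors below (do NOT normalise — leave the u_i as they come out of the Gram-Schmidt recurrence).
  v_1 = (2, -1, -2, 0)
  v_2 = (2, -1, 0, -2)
Orthogonal basis:
  u_1 = (2, -1, -2, 0)
  u_2 = (8/9, -4/9, 10/9, -2)

Apply the Gram-Schmidt recurrence
  u_1 = v_1
  u_i = v_i − Σ_{j<i} ((v_i · u_j) / (u_j · u_j)) · u_j.

Step by step this gives:
  u_1 = (2, -1, -2, 0)
  u_2 = (8/9, -4/9, 10/9, -2)

Orthogonality check:
  u_2 · u_1 = 0 (should be 0)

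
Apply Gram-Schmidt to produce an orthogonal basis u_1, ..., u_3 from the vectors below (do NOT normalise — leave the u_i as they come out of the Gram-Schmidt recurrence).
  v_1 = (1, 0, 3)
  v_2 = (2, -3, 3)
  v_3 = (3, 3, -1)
Orthogonal basis:
  u_1 = (1, 0, 3)
  u_2 = (9/10, -3, -3/10)
  u_3 = (39/11, 13/11, -13/11)

Apply the Gram-Schmidt recurrence
  u_1 = v_1
  u_i = v_i − Σ_{j<i} ((v_i · u_j) / (u_j · u_j)) · u_j.

Step by step this gives:
  u_1 = (1, 0, 3)
  u_2 = (9/10, -3, -3/10)
  u_3 = (39/11, 13/11, -13/11)

Orthogonality check:
  u_2 · u_1 = 0 (should be 0)
  u_3 · u_1 = 0 (should be 0)
  u_3 · u_2 = 0 (should be 0)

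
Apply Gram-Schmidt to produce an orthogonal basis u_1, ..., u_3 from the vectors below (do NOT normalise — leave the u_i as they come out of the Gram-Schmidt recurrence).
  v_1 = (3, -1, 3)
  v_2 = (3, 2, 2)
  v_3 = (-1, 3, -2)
Orthogonal basis:
  u_1 = (3, -1, 3)
  u_2 = (18/19, 51/19, -1/19)
  u_3 = (4/77, -3/154, -9/154)

Apply the Gram-Schmidt recurrence
  u_1 = v_1
  u_i = v_i − Σ_{j<i} ((v_i · u_j) / (u_j · u_j)) · u_j.

Step by step this gives:
  u_1 = (3, -1, 3)
  u_2 = (18/19, 51/19, -1/19)
  u_3 = (4/77, -3/154, -9/154)

Orthogonality check:
  u_2 · u_1 = 0 (should be 0)
  u_3 · u_1 = 0 (should be 0)
  u_3 · u_2 = 0 (should be 0)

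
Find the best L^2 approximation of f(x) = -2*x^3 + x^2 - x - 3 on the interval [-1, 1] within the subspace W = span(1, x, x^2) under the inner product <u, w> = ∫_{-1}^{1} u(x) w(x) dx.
g(x) = x^2 - 11*x/5 - 3

The best approximation g ∈ W is the orthogonal projection of f onto W. Writing g = a_0 + a_1 x + a_2 x^2, the coefficients solve the normal equations G · a = b where
  G_{ij} = <φ_i, φ_j> and b_i = <f, φ_i>, with φ_0 = 1, φ_1 = x, φ_2 = x^2.
G =
  [2, 0, 2/3]
  [0, 2/3, 0]
  [2/3, 0, 2/5],
b = (-16/3, -22/15, -8/5).
Solving gives a_0 = -3, a_1 = -11/5, a_2 = 1, so
  g(x) = x^2 - 11*x/5 - 3.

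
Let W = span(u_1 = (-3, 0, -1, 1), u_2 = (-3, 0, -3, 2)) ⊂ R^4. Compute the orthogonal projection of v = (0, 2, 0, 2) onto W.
proj_W(v) = (-6/23, 0, -18/23, 10/23)

Set up U = [u_1 | ... | u_2] ∈ R^(4×2). The projector onto W = col(U) is P = U (U^T U)^(-1) U^T.
Compute U^T U =
  [11, 14]
  [14, 22],
and U^T v = (2, 4).
Solve U^T U · c = U^T v for the coefficients: c = (-6/23, 8/23). The projection is proj_W(v) = U c.
Check: (v - proj_W(v)) · u_1 = 0  (should be 0).
Check: (v - proj_W(v)) · u_2 = 0  (should be 0).
Result: proj_W(v) = (-6/23, 0, -18/23, 10/23).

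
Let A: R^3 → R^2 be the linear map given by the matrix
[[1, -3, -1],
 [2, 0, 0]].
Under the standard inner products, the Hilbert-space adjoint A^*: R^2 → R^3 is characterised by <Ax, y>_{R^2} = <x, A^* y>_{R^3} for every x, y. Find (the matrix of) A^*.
A^* = A^T =
[[1, 2],
 [-3, 0],
 [-1, 0]]

For real matrices with standard dot products, the defining identity <Ax, y> = <x, A^* y> gives (Ax)^T y = x^T (A^*) y, i.e. x^T A^T y = x^T (A^*) y. Since this holds for all x, y, we must have A^* = A^T. Therefore
A^* =
[[1, 2],
 [-3, 0],
 [-1, 0]].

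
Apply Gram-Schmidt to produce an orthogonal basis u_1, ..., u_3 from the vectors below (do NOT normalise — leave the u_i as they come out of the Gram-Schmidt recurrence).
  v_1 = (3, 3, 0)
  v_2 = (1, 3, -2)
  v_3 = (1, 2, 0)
Orthogonal basis:
  u_1 = (3, 3, 0)
  u_2 = (-1, 1, -2)
  u_3 = (-1/3, 1/3, 1/3)

Apply the Gram-Schmidt recurrence
  u_1 = v_1
  u_i = v_i − Σ_{j<i} ((v_i · u_j) / (u_j · u_j)) · u_j.

Step by step this gives:
  u_1 = (3, 3, 0)
  u_2 = (-1, 1, -2)
  u_3 = (-1/3, 1/3, 1/3)

Orthogonality check:
  u_2 · u_1 = 0 (should be 0)
  u_3 · u_1 = 0 (should be 0)
  u_3 · u_2 = 0 (should be 0)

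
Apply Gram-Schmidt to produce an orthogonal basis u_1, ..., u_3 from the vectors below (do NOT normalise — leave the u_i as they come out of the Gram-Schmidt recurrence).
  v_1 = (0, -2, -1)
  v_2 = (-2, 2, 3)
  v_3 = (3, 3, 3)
Orthogonal basis:
  u_1 = (0, -2, -1)
  u_2 = (-2, -4/5, 8/5)
  u_3 = (2, -1, 2)

Apply the Gram-Schmidt recurrence
  u_1 = v_1
  u_i = v_i − Σ_{j<i} ((v_i · u_j) / (u_j · u_j)) · u_j.

Step by step this gives:
  u_1 = (0, -2, -1)
  u_2 = (-2, -4/5, 8/5)
  u_3 = (2, -1, 2)

Orthogonality check:
  u_2 · u_1 = 0 (should be 0)
  u_3 · u_1 = 0 (should be 0)
  u_3 · u_2 = 0 (should be 0)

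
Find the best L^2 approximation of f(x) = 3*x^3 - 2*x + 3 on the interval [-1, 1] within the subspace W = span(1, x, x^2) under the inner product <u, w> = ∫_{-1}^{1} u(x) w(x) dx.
g(x) = 3 - x/5

The best approximation g ∈ W is the orthogonal projection of f onto W. Writing g = a_0 + a_1 x + a_2 x^2, the coefficients solve the normal equations G · a = b where
  G_{ij} = <φ_i, φ_j> and b_i = <f, φ_i>, with φ_0 = 1, φ_1 = x, φ_2 = x^2.
G =
  [2, 0, 2/3]
  [0, 2/3, 0]
  [2/3, 0, 2/5],
b = (6, -2/15, 2).
Solving gives a_0 = 3, a_1 = -1/5, a_2 = 0, so
  g(x) = 3 - x/5.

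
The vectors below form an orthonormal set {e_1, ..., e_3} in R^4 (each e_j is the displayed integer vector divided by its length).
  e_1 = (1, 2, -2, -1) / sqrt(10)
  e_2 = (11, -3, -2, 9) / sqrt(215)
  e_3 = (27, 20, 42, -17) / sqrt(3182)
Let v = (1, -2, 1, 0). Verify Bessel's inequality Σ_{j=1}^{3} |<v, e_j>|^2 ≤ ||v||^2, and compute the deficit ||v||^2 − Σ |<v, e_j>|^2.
Σ |<v, e_j>|^2 = 141/37; ||v||^2 = 6; deficit = 81/37

Write each e_j = u_j / sqrt(<u_j, u_j>) where u_j is the displayed integer vector. Then <v, e_j> = <v, u_j> / sqrt(<u_j, u_j>), so |<v, e_j>|^2 = <v, u_j>^2 / <u_j, u_j>.
Coefficients: <v, e_1> = -5/sqrt(10), <v, e_2> = 15/sqrt(215), <v, e_3> = 29/sqrt(3182).
Square and sum: Σ |<v, e_j>|^2 = 141/37.
Compute ||v||^2 = v·v = 6.
Deficit = 6 − 141/37 = 81/37 ≥ 0, confirming Bessel's inequality. (The deficit equals ||v − Σ <v,e_j> e_j||^2, the squared distance from v to span{e_j}.)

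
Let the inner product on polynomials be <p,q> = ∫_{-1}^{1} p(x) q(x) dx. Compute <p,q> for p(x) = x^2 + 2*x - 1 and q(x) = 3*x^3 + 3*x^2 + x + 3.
<p,q> = -16/15

Expand the product: p(x)·q(x) = 3*x^5 + 9*x^4 + 4*x^3 + 2*x^2 + 5*x - 3.
∫_{-1}^{1} of each monomial x^k gives [2/(k+1) if k even, 0 if k odd]. Integrating term-by-term (or equivalently evaluating the antiderivative F(x) = x^6/2 + 9*x^5/5 + x^4 + 2*x^3/3 + 5*x^2/2 - 3*x at the endpoints):
  F(1) − F(−1) = 52/15 − (68/15) = -16/15.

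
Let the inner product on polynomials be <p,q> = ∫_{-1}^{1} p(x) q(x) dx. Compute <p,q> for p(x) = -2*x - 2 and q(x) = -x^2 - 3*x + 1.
<p,q> = 4/3

Expand the product: p(x)·q(x) = 2*x^3 + 8*x^2 + 4*x - 2.
∫_{-1}^{1} of each monomial x^k gives [2/(k+1) if k even, 0 if k odd]. Integrating term-by-term (or equivalently evaluating the antiderivative F(x) = x^4/2 + 8*x^3/3 + 2*x^2 - 2*x at the endpoints):
  F(1) − F(−1) = 19/6 − (11/6) = 4/3.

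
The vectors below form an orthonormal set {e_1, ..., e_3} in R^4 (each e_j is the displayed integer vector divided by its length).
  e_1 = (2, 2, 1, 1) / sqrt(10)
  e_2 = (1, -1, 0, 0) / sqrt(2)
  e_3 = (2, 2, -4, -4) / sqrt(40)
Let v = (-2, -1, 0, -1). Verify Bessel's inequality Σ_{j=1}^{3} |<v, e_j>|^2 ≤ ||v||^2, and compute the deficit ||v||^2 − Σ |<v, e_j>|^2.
Σ |<v, e_j>|^2 = 11/2; ||v||^2 = 6; deficit = 1/2

Write each e_j = u_j / sqrt(<u_j, u_j>) where u_j is the displayed integer vector. Then <v, e_j> = <v, u_j> / sqrt(<u_j, u_j>), so |<v, e_j>|^2 = <v, u_j>^2 / <u_j, u_j>.
Coefficients: <v, e_1> = -7/sqrt(10), <v, e_2> = -1/sqrt(2), <v, e_3> = -2/sqrt(40).
Square and sum: Σ |<v, e_j>|^2 = 11/2.
Compute ||v||^2 = v·v = 6.
Deficit = 6 − 11/2 = 1/2 ≥ 0, confirming Bessel's inequality. (The deficit equals ||v − Σ <v,e_j> e_j||^2, the squared distance from v to span{e_j}.)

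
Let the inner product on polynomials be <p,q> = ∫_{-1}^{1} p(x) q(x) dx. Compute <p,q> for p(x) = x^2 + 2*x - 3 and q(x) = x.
<p,q> = 4/3

Expand the product: p(x)·q(x) = x^3 + 2*x^2 - 3*x.
∫_{-1}^{1} of each monomial x^k gives [2/(k+1) if k even, 0 if k odd]. Integrating term-by-term (or equivalently evaluating the antiderivative F(x) = x^4/4 + 2*x^3/3 - 3*x^2/2 at the endpoints):
  F(1) − F(−1) = -7/12 − (-23/12) = 4/3.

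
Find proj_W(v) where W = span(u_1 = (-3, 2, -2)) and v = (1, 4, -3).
proj_W(v) = (-33/17, 22/17, -22/17)

Set up U = [u_1 | ... | u_1] ∈ R^(3×1). The projector onto W = col(U) is P = U (U^T U)^(-1) U^T.
Compute U^T U =
  [17],
and U^T v = (11).
Solve U^T U · c = U^T v for the coefficients: c = (11/17). The projection is proj_W(v) = U c.
Check: (v - proj_W(v)) · u_1 = 0  (should be 0).
Result: proj_W(v) = (-33/17, 22/17, -22/17).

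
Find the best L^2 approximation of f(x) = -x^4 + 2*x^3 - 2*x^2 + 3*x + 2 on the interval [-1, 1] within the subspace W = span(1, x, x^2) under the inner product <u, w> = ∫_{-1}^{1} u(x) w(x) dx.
g(x) = -20*x^2/7 + 21*x/5 + 73/35

The best approximation g ∈ W is the orthogonal projection of f onto W. Writing g = a_0 + a_1 x + a_2 x^2, the coefficients solve the normal equations G · a = b where
  G_{ij} = <φ_i, φ_j> and b_i = <f, φ_i>, with φ_0 = 1, φ_1 = x, φ_2 = x^2.
G =
  [2, 0, 2/3]
  [0, 2/3, 0]
  [2/3, 0, 2/5],
b = (34/15, 14/5, 26/105).
Solving gives a_0 = 73/35, a_1 = 21/5, a_2 = -20/7, so
  g(x) = -20*x^2/7 + 21*x/5 + 73/35.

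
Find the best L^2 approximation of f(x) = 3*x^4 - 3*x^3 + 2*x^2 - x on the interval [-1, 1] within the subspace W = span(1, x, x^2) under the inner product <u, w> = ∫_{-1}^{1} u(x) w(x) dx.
g(x) = 32*x^2/7 - 14*x/5 - 9/35

The best approximation g ∈ W is the orthogonal projection of f onto W. Writing g = a_0 + a_1 x + a_2 x^2, the coefficients solve the normal equations G · a = b where
  G_{ij} = <φ_i, φ_j> and b_i = <f, φ_i>, with φ_0 = 1, φ_1 = x, φ_2 = x^2.
G =
  [2, 0, 2/3]
  [0, 2/3, 0]
  [2/3, 0, 2/5],
b = (38/15, -28/15, 58/35).
Solving gives a_0 = -9/35, a_1 = -14/5, a_2 = 32/7, so
  g(x) = 32*x^2/7 - 14*x/5 - 9/35.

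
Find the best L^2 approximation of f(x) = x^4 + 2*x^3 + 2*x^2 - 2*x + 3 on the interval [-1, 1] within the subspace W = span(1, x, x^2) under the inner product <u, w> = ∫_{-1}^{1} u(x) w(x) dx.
g(x) = 20*x^2/7 - 4*x/5 + 102/35

The best approximation g ∈ W is the orthogonal projection of f onto W. Writing g = a_0 + a_1 x + a_2 x^2, the coefficients solve the normal equations G · a = b where
  G_{ij} = <φ_i, φ_j> and b_i = <f, φ_i>, with φ_0 = 1, φ_1 = x, φ_2 = x^2.
G =
  [2, 0, 2/3]
  [0, 2/3, 0]
  [2/3, 0, 2/5],
b = (116/15, -8/15, 108/35).
Solving gives a_0 = 102/35, a_1 = -4/5, a_2 = 20/7, so
  g(x) = 20*x^2/7 - 4*x/5 + 102/35.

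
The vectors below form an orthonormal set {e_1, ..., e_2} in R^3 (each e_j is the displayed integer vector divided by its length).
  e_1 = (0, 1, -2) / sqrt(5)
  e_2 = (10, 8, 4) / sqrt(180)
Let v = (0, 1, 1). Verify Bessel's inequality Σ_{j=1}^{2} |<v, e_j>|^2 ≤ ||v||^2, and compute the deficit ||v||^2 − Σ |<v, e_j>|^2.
Σ |<v, e_j>|^2 = 1; ||v||^2 = 2; deficit = 1

Write each e_j = u_j / sqrt(<u_j, u_j>) where u_j is the displayed integer vector. Then <v, e_j> = <v, u_j> / sqrt(<u_j, u_j>), so |<v, e_j>|^2 = <v, u_j>^2 / <u_j, u_j>.
Coefficients: <v, e_1> = -1/sqrt(5), <v, e_2> = 12/sqrt(180).
Square and sum: Σ |<v, e_j>|^2 = 1.
Compute ||v||^2 = v·v = 2.
Deficit = 2 − 1 = 1 ≥ 0, confirming Bessel's inequality. (The deficit equals ||v − Σ <v,e_j> e_j||^2, the squared distance from v to span{e_j}.)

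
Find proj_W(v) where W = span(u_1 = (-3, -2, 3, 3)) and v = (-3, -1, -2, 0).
proj_W(v) = (-15/31, -10/31, 15/31, 15/31)

Set up U = [u_1 | ... | u_1] ∈ R^(4×1). The projector onto W = col(U) is P = U (U^T U)^(-1) U^T.
Compute U^T U =
  [31],
and U^T v = (5).
Solve U^T U · c = U^T v for the coefficients: c = (5/31). The projection is proj_W(v) = U c.
Check: (v - proj_W(v)) · u_1 = 0  (should be 0).
Result: proj_W(v) = (-15/31, -10/31, 15/31, 15/31).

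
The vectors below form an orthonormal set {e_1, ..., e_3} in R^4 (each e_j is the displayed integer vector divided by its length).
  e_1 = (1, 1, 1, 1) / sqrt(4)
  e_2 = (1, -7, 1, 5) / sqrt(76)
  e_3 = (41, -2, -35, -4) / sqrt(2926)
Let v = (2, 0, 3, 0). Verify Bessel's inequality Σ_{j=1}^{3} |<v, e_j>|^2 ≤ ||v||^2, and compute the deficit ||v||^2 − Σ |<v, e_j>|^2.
Σ |<v, e_j>|^2 = 1041/154; ||v||^2 = 13; deficit = 961/154

Write each e_j = u_j / sqrt(<u_j, u_j>) where u_j is the displayed integer vector. Then <v, e_j> = <v, u_j> / sqrt(<u_j, u_j>), so |<v, e_j>|^2 = <v, u_j>^2 / <u_j, u_j>.
Coefficients: <v, e_1> = 5/sqrt(4), <v, e_2> = 5/sqrt(76), <v, e_3> = -23/sqrt(2926).
Square and sum: Σ |<v, e_j>|^2 = 1041/154.
Compute ||v||^2 = v·v = 13.
Deficit = 13 − 1041/154 = 961/154 ≥ 0, confirming Bessel's inequality. (The deficit equals ||v − Σ <v,e_j> e_j||^2, the squared distance from v to span{e_j}.)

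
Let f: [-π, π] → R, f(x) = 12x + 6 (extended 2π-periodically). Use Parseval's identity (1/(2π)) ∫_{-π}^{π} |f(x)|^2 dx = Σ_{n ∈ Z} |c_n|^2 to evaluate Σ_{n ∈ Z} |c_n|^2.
Σ |c_n|^2 = 48π^2 + 36

Expand and integrate term by term over [-π, π]:
  ∫ (12x)^2 dx = 144·(2π^3/3); ∫ 2·12·(6)·x dx = 0 (odd integrand); ∫ 6^2 dx = 36·2π.
So (1/(2π)) ∫_{-π}^{π} (12x + 6)^2 dx = 144π^2/3 + 36 = 48π^2 + 36.
Parseval ⇒ Σ |c_n|^2 = 48π^2 + 36.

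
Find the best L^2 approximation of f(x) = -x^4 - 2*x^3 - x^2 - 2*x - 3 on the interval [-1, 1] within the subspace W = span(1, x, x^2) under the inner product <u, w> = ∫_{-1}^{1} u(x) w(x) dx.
g(x) = -13*x^2/7 - 16*x/5 - 102/35

The best approximation g ∈ W is the orthogonal projection of f onto W. Writing g = a_0 + a_1 x + a_2 x^2, the coefficients solve the normal equations G · a = b where
  G_{ij} = <φ_i, φ_j> and b_i = <f, φ_i>, with φ_0 = 1, φ_1 = x, φ_2 = x^2.
G =
  [2, 0, 2/3]
  [0, 2/3, 0]
  [2/3, 0, 2/5],
b = (-106/15, -32/15, -94/35).
Solving gives a_0 = -102/35, a_1 = -16/5, a_2 = -13/7, so
  g(x) = -13*x^2/7 - 16*x/5 - 102/35.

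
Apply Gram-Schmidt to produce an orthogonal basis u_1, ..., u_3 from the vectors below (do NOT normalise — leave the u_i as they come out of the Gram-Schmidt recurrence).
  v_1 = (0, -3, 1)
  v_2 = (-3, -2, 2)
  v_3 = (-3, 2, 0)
Orthogonal basis:
  u_1 = (0, -3, 1)
  u_2 = (-3, 2/5, 6/5)
  u_3 = (-12/53, -9/53, -27/53)

Apply the Gram-Schmidt recurrence
  u_1 = v_1
  u_i = v_i − Σ_{j<i} ((v_i · u_j) / (u_j · u_j)) · u_j.

Step by step this gives:
  u_1 = (0, -3, 1)
  u_2 = (-3, 2/5, 6/5)
  u_3 = (-12/53, -9/53, -27/53)

Orthogonality check:
  u_2 · u_1 = 0 (should be 0)
  u_3 · u_1 = 0 (should be 0)
  u_3 · u_2 = 0 (should be 0)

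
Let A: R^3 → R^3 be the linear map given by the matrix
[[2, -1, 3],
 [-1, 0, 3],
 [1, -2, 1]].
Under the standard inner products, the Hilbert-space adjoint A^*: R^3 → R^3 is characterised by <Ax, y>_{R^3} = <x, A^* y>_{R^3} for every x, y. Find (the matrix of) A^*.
A^* = A^T =
[[2, -1, 1],
 [-1, 0, -2],
 [3, 3, 1]]

For real matrices with standard dot products, the defining identity <Ax, y> = <x, A^* y> gives (Ax)^T y = x^T (A^*) y, i.e. x^T A^T y = x^T (A^*) y. Since this holds for all x, y, we must have A^* = A^T. Therefore
A^* =
[[2, -1, 1],
 [-1, 0, -2],
 [3, 3, 1]].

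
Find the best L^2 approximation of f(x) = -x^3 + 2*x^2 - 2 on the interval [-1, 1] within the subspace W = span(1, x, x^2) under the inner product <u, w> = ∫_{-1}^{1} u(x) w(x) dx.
g(x) = 2*x^2 - 3*x/5 - 2

The best approximation g ∈ W is the orthogonal projection of f onto W. Writing g = a_0 + a_1 x + a_2 x^2, the coefficients solve the normal equations G · a = b where
  G_{ij} = <φ_i, φ_j> and b_i = <f, φ_i>, with φ_0 = 1, φ_1 = x, φ_2 = x^2.
G =
  [2, 0, 2/3]
  [0, 2/3, 0]
  [2/3, 0, 2/5],
b = (-8/3, -2/5, -8/15).
Solving gives a_0 = -2, a_1 = -3/5, a_2 = 2, so
  g(x) = 2*x^2 - 3*x/5 - 2.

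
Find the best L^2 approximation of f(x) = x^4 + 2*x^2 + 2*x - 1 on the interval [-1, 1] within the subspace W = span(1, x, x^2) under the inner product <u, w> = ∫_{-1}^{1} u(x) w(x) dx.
g(x) = 20*x^2/7 + 2*x - 38/35

The best approximation g ∈ W is the orthogonal projection of f onto W. Writing g = a_0 + a_1 x + a_2 x^2, the coefficients solve the normal equations G · a = b where
  G_{ij} = <φ_i, φ_j> and b_i = <f, φ_i>, with φ_0 = 1, φ_1 = x, φ_2 = x^2.
G =
  [2, 0, 2/3]
  [0, 2/3, 0]
  [2/3, 0, 2/5],
b = (-4/15, 4/3, 44/105).
Solving gives a_0 = -38/35, a_1 = 2, a_2 = 20/7, so
  g(x) = 20*x^2/7 + 2*x - 38/35.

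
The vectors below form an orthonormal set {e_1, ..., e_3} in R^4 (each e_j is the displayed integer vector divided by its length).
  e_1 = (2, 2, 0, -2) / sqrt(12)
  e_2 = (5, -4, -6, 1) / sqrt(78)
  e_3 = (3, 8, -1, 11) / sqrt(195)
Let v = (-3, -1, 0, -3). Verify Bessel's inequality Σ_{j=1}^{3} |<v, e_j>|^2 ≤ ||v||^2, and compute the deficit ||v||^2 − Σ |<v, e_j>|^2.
Σ |<v, e_j>|^2 = 47/3; ||v||^2 = 19; deficit = 10/3

Write each e_j = u_j / sqrt(<u_j, u_j>) where u_j is the displayed integer vector. Then <v, e_j> = <v, u_j> / sqrt(<u_j, u_j>), so |<v, e_j>|^2 = <v, u_j>^2 / <u_j, u_j>.
Coefficients: <v, e_1> = -2/sqrt(12), <v, e_2> = -14/sqrt(78), <v, e_3> = -50/sqrt(195).
Square and sum: Σ |<v, e_j>|^2 = 47/3.
Compute ||v||^2 = v·v = 19.
Deficit = 19 − 47/3 = 10/3 ≥ 0, confirming Bessel's inequality. (The deficit equals ||v − Σ <v,e_j> e_j||^2, the squared distance from v to span{e_j}.)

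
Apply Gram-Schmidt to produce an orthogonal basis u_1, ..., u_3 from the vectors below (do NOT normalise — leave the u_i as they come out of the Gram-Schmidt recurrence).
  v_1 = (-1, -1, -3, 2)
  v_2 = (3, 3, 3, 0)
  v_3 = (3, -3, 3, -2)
Orthogonal basis:
  u_1 = (-1, -1, -3, 2)
  u_2 = (2, 2, 0, 2)
  u_3 = (14/5, -16/5, 2/5, 2/5)

Apply the Gram-Schmidt recurrence
  u_1 = v_1
  u_i = v_i − Σ_{j<i} ((v_i · u_j) / (u_j · u_j)) · u_j.

Step by step this gives:
  u_1 = (-1, -1, -3, 2)
  u_2 = (2, 2, 0, 2)
  u_3 = (14/5, -16/5, 2/5, 2/5)

Orthogonality check:
  u_2 · u_1 = 0 (should be 0)
  u_3 · u_1 = 0 (should be 0)
  u_3 · u_2 = 0 (should be 0)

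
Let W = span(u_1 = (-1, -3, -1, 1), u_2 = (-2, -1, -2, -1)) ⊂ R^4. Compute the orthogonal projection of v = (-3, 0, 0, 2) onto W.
proj_W(v) = (-31/42, -8/7, -31/42, 2/21)

Set up U = [u_1 | ... | u_2] ∈ R^(4×2). The projector onto W = col(U) is P = U (U^T U)^(-1) U^T.
Compute U^T U =
  [12, 6]
  [6, 10],
and U^T v = (5, 4).
Solve U^T U · c = U^T v for the coefficients: c = (13/42, 3/14). The projection is proj_W(v) = U c.
Check: (v - proj_W(v)) · u_1 = 0  (should be 0).
Check: (v - proj_W(v)) · u_2 = 0  (should be 0).
Result: proj_W(v) = (-31/42, -8/7, -31/42, 2/21).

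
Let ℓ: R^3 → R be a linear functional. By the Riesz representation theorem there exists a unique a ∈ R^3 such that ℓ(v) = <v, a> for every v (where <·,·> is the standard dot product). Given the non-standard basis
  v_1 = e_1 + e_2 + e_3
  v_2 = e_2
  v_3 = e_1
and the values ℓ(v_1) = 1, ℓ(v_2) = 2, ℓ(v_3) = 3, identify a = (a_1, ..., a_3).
a = (3, 2, -4)

Write a = (a_1, ..., a_3) in the standard basis. For each basis vector v_i, ℓ(v_i) = <v_i, a> is a linear equation in the a_j's. Collect the n equations into a matrix system V a = ℓ, where row i of V is v_i (expressed in the standard basis). Since V is invertible (lower-triangular with 1s on the diagonal, up to permutation), solve by back-substitution:
  V =
[[1, 1, 1],
 [0, 1, 0],
 [1, 0, 0]]
  V a = (1, 2, 3)
Solving gives a = (3, 2, -4).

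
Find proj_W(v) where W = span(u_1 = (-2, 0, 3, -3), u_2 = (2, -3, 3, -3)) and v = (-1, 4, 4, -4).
proj_W(v) = (-10/3, 8/9, 29/9, -29/9)

Set up U = [u_1 | ... | u_2] ∈ R^(4×2). The projector onto W = col(U) is P = U (U^T U)^(-1) U^T.
Compute U^T U =
  [22, 14]
  [14, 31],
and U^T v = (26, 10).
Solve U^T U · c = U^T v for the coefficients: c = (37/27, -8/27). The projection is proj_W(v) = U c.
Check: (v - proj_W(v)) · u_1 = 0  (should be 0).
Check: (v - proj_W(v)) · u_2 = 0  (should be 0).
Result: proj_W(v) = (-10/3, 8/9, 29/9, -29/9).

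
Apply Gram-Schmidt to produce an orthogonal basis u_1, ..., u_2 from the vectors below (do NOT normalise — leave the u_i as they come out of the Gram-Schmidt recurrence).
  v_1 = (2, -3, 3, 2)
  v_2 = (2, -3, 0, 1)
Orthogonal basis:
  u_1 = (2, -3, 3, 2)
  u_2 = (11/13, -33/26, -45/26, -2/13)

Apply the Gram-Schmidt recurrence
  u_1 = v_1
  u_i = v_i − Σ_{j<i} ((v_i · u_j) / (u_j · u_j)) · u_j.

Step by step this gives:
  u_1 = (2, -3, 3, 2)
  u_2 = (11/13, -33/26, -45/26, -2/13)

Orthogonality check:
  u_2 · u_1 = 0 (should be 0)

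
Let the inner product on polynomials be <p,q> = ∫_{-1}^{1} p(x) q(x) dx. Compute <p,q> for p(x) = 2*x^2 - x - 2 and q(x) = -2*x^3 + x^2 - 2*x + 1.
<p,q> = -16/15

Expand the product: p(x)·q(x) = -4*x^5 + 4*x^4 - x^3 + 2*x^2 + 3*x - 2.
∫_{-1}^{1} of each monomial x^k gives [2/(k+1) if k even, 0 if k odd]. Integrating term-by-term (or equivalently evaluating the antiderivative F(x) = -2*x^6/3 + 4*x^5/5 - x^4/4 + 2*x^3/3 + 3*x^2/2 - 2*x at the endpoints):
  F(1) − F(−1) = 1/20 − (67/60) = -16/15.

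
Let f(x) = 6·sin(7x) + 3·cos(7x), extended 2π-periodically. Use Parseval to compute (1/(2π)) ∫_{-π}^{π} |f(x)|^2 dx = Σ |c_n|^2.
Σ |c_n|^2 = 45/2

Expand |f|^2 and use orthogonality of {sin(nx), cos(mx)} on [-π, π]:
  ∫_{-π}^{π} sin(nx)^2 dx = π, ∫ cos(mx)^2 dx = π, and cross terms integrate to 0.
So ∫_{-π}^{π} f(x)^2 dx = 6^2 · π + 3^2 · π = (36 + 9)π.
Divide by 2π: (36 + 9)/2 = 45/2.
By Parseval, this equals Σ |c_n|^2.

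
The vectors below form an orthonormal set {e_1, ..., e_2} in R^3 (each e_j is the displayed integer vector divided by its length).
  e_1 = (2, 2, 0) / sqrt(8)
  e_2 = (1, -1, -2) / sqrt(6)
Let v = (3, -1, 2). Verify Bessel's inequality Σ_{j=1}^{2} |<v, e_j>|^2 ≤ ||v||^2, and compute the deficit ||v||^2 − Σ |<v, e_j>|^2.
Σ |<v, e_j>|^2 = 2; ||v||^2 = 14; deficit = 12

Write each e_j = u_j / sqrt(<u_j, u_j>) where u_j is the displayed integer vector. Then <v, e_j> = <v, u_j> / sqrt(<u_j, u_j>), so |<v, e_j>|^2 = <v, u_j>^2 / <u_j, u_j>.
Coefficients: <v, e_1> = 4/sqrt(8), <v, e_2> = 0/sqrt(6).
Square and sum: Σ |<v, e_j>|^2 = 2.
Compute ||v||^2 = v·v = 14.
Deficit = 14 − 2 = 12 ≥ 0, confirming Bessel's inequality. (The deficit equals ||v − Σ <v,e_j> e_j||^2, the squared distance from v to span{e_j}.)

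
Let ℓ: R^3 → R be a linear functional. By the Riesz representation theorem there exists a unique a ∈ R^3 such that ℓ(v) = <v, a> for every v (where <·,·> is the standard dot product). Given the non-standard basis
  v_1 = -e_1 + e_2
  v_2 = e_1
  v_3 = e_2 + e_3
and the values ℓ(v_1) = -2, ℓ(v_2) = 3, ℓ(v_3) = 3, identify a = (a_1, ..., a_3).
a = (3, 1, 2)

Write a = (a_1, ..., a_3) in the standard basis. For each basis vector v_i, ℓ(v_i) = <v_i, a> is a linear equation in the a_j's. Collect the n equations into a matrix system V a = ℓ, where row i of V is v_i (expressed in the standard basis). Since V is invertible (lower-triangular with 1s on the diagonal, up to permutation), solve by back-substitution:
  V =
[[-1, 1, 0],
 [1, 0, 0],
 [0, 1, 1]]
  V a = (-2, 3, 3)
Solving gives a = (3, 1, 2).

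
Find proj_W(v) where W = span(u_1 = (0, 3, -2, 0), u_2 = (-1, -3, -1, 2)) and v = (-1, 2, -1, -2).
proj_W(v) = (24/73, 168/73, -40/73, -48/73)

Set up U = [u_1 | ... | u_2] ∈ R^(4×2). The projector onto W = col(U) is P = U (U^T U)^(-1) U^T.
Compute U^T U =
  [13, -7]
  [-7, 15],
and U^T v = (8, -8).
Solve U^T U · c = U^T v for the coefficients: c = (32/73, -24/73). The projection is proj_W(v) = U c.
Check: (v - proj_W(v)) · u_1 = 0  (should be 0).
Check: (v - proj_W(v)) · u_2 = 0  (should be 0).
Result: proj_W(v) = (24/73, 168/73, -40/73, -48/73).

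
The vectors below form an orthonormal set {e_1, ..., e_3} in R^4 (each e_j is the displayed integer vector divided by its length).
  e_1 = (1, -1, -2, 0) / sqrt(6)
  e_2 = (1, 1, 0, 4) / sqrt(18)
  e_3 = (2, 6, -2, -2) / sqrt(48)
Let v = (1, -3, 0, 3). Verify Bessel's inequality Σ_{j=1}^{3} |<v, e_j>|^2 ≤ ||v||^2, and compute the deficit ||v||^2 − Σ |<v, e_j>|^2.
Σ |<v, e_j>|^2 = 659/36; ||v||^2 = 19; deficit = 25/36

Write each e_j = u_j / sqrt(<u_j, u_j>) where u_j is the displayed integer vector. Then <v, e_j> = <v, u_j> / sqrt(<u_j, u_j>), so |<v, e_j>|^2 = <v, u_j>^2 / <u_j, u_j>.
Coefficients: <v, e_1> = 4/sqrt(6), <v, e_2> = 10/sqrt(18), <v, e_3> = -22/sqrt(48).
Square and sum: Σ |<v, e_j>|^2 = 659/36.
Compute ||v||^2 = v·v = 19.
Deficit = 19 − 659/36 = 25/36 ≥ 0, confirming Bessel's inequality. (The deficit equals ||v − Σ <v,e_j> e_j||^2, the squared distance from v to span{e_j}.)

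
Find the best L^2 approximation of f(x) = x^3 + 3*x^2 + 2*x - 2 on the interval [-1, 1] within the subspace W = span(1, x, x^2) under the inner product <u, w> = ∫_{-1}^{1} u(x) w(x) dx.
g(x) = 3*x^2 + 13*x/5 - 2

The best approximation g ∈ W is the orthogonal projection of f onto W. Writing g = a_0 + a_1 x + a_2 x^2, the coefficients solve the normal equations G · a = b where
  G_{ij} = <φ_i, φ_j> and b_i = <f, φ_i>, with φ_0 = 1, φ_1 = x, φ_2 = x^2.
G =
  [2, 0, 2/3]
  [0, 2/3, 0]
  [2/3, 0, 2/5],
b = (-2, 26/15, -2/15).
Solving gives a_0 = -2, a_1 = 13/5, a_2 = 3, so
  g(x) = 3*x^2 + 13*x/5 - 2.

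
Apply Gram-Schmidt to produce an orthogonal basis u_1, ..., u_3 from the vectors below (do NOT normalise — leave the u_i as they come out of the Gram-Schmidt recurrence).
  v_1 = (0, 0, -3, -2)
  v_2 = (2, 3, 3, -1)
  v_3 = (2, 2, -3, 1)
Orthogonal basis:
  u_1 = (0, 0, -3, -2)
  u_2 = (2, 3, 18/13, -27/13)
  u_3 = (201/125, 353/250, -207/125, 621/250)

Apply the Gram-Schmidt recurrence
  u_1 = v_1
  u_i = v_i − Σ_{j<i} ((v_i · u_j) / (u_j · u_j)) · u_j.

Step by step this gives:
  u_1 = (0, 0, -3, -2)
  u_2 = (2, 3, 18/13, -27/13)
  u_3 = (201/125, 353/250, -207/125, 621/250)

Orthogonality check:
  u_2 · u_1 = 0 (should be 0)
  u_3 · u_1 = 0 (should be 0)
  u_3 · u_2 = 0 (should be 0)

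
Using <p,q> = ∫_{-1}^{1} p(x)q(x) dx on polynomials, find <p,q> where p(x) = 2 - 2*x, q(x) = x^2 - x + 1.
<p,q> = 20/3

Expand the product: p(x)·q(x) = -2*x^3 + 4*x^2 - 4*x + 2.
∫_{-1}^{1} of each monomial x^k gives [2/(k+1) if k even, 0 if k odd]. Integrating term-by-term (or equivalently evaluating the antiderivative F(x) = -x^4/2 + 4*x^3/3 - 2*x^2 + 2*x at the endpoints):
  F(1) − F(−1) = 5/6 − (-35/6) = 20/3.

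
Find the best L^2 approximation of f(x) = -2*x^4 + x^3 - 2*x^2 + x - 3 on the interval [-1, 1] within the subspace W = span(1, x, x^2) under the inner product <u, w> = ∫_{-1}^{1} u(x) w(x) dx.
g(x) = -26*x^2/7 + 8*x/5 - 99/35

The best approximation g ∈ W is the orthogonal projection of f onto W. Writing g = a_0 + a_1 x + a_2 x^2, the coefficients solve the normal equations G · a = b where
  G_{ij} = <φ_i, φ_j> and b_i = <f, φ_i>, with φ_0 = 1, φ_1 = x, φ_2 = x^2.
G =
  [2, 0, 2/3]
  [0, 2/3, 0]
  [2/3, 0, 2/5],
b = (-122/15, 16/15, -118/35).
Solving gives a_0 = -99/35, a_1 = 8/5, a_2 = -26/7, so
  g(x) = -26*x^2/7 + 8*x/5 - 99/35.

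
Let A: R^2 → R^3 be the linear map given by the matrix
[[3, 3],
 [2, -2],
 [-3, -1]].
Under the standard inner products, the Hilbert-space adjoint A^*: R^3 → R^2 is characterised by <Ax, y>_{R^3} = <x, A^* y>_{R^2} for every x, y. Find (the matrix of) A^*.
A^* = A^T =
[[3, 2, -3],
 [3, -2, -1]]

For real matrices with standard dot products, the defining identity <Ax, y> = <x, A^* y> gives (Ax)^T y = x^T (A^*) y, i.e. x^T A^T y = x^T (A^*) y. Since this holds for all x, y, we must have A^* = A^T. Therefore
A^* =
[[3, 2, -3],
 [3, -2, -1]].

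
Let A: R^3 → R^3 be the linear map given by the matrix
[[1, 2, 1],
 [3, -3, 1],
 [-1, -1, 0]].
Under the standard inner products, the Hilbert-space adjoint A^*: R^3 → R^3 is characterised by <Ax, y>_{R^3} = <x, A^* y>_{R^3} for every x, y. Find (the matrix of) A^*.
A^* = A^T =
[[1, 3, -1],
 [2, -3, -1],
 [1, 1, 0]]

For real matrices with standard dot products, the defining identity <Ax, y> = <x, A^* y> gives (Ax)^T y = x^T (A^*) y, i.e. x^T A^T y = x^T (A^*) y. Since this holds for all x, y, we must have A^* = A^T. Therefore
A^* =
[[1, 3, -1],
 [2, -3, -1],
 [1, 1, 0]].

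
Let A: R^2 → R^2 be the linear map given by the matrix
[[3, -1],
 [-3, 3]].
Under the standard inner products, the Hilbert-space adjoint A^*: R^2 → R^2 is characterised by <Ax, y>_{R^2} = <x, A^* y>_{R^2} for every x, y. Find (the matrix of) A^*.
A^* = A^T =
[[3, -3],
 [-1, 3]]

For real matrices with standard dot products, the defining identity <Ax, y> = <x, A^* y> gives (Ax)^T y = x^T (A^*) y, i.e. x^T A^T y = x^T (A^*) y. Since this holds for all x, y, we must have A^* = A^T. Therefore
A^* =
[[3, -3],
 [-1, 3]].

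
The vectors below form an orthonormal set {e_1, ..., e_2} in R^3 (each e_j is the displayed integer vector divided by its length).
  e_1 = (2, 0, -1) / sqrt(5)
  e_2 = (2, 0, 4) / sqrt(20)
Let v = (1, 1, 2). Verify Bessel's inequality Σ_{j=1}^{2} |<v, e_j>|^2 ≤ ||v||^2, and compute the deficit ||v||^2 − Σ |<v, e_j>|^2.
Σ |<v, e_j>|^2 = 5; ||v||^2 = 6; deficit = 1

Write each e_j = u_j / sqrt(<u_j, u_j>) where u_j is the displayed integer vector. Then <v, e_j> = <v, u_j> / sqrt(<u_j, u_j>), so |<v, e_j>|^2 = <v, u_j>^2 / <u_j, u_j>.
Coefficients: <v, e_1> = 0/sqrt(5), <v, e_2> = 10/sqrt(20).
Square and sum: Σ |<v, e_j>|^2 = 5.
Compute ||v||^2 = v·v = 6.
Deficit = 6 − 5 = 1 ≥ 0, confirming Bessel's inequality. (The deficit equals ||v − Σ <v,e_j> e_j||^2, the squared distance from v to span{e_j}.)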